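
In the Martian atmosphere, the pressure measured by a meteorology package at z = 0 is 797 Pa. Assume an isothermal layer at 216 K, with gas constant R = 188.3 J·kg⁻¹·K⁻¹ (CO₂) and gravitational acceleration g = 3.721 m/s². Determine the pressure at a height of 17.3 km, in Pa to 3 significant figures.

P ≈ 164 Pa

Scale height: H = RT/g = 188.3 × 216 / 3.721 = 10931 m.
Barometric formula: P = P₀ exp(−z/H).
z/H = 17300/10931 = 1.5827; exp(−1.5827) = 0.20542.
P = 797 × 0.20542 = 163.72 Pa.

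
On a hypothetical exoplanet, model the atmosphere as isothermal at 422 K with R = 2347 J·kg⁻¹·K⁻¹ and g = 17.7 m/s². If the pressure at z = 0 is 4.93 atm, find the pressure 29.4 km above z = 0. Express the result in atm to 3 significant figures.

P ≈ 2.92 atm

Scale height: H = RT/g = 2347 × 422 / 17.7 = 55957 m.
Barometric formula: P = P₀ exp(−z/H).
z/H = 29400/55957 = 0.52540; exp(−0.52540) = 0.59132.
P = 4.93 × 0.59132 = 2.9152 atm.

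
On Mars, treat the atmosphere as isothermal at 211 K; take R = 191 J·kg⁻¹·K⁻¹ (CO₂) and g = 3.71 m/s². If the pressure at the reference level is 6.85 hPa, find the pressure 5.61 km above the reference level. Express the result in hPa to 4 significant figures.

Scale height: H = RT/g = 191 × 211 / 3.71 = 10863 m.
Barometric formula: P = P₀ exp(−z/H).
z/H = 5610.0/10863 = 0.51643; exp(−0.51643) = 0.59665.
P = 6.85 × 0.59665 = 4.0871 hPa.

P ≈ 4.087 hPa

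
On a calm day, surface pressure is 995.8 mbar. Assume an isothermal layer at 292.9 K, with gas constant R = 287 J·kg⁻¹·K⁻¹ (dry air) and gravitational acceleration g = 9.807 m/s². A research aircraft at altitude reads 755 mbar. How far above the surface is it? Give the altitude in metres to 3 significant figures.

z ≈ 2370 m

Scale height: H = RT/g = 287 × 292.9 / 9.807 = 8571.7 m.
Invert the barometric formula: z = H ln(P₀/P).
P₀/P = 995.8/755 = 1.3189; ln(1.3189) = 0.27680.
z = 8571.7 × 0.27680 = 2372.6 m.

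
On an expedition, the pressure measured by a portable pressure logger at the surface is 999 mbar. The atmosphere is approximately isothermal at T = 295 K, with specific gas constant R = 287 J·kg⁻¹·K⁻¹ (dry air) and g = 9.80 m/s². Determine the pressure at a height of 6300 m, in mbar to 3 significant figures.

Scale height: H = RT/g = 287 × 295 / 9.80 = 8639.3 m.
Barometric formula: P = P₀ exp(−z/H).
z/H = 6300.0/8639.3 = 0.72923; exp(−0.72923) = 0.48228.
P = 999 × 0.48228 = 481.80 mbar.

P ≈ 482 mbar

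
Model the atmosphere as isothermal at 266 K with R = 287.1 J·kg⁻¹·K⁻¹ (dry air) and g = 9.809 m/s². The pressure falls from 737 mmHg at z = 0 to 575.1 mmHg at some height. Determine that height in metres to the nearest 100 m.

z ≈ 1900 m

Scale height: H = RT/g = 287.1 × 266 / 9.809 = 7785.6 m.
Invert the barometric formula: z = H ln(P₀/P).
P₀/P = 737/575.1 = 1.2815; ln(1.2815) = 0.24803.
z = 7785.6 × 0.24803 = 1931.1 m.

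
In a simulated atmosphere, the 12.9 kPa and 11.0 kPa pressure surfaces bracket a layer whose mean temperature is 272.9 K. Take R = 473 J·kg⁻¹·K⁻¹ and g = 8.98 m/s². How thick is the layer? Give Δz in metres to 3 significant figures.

Hypsometric equation: Δz = (R T̄/g) ln(P₁/P₂).
R T̄/g = 473 × 272.9 / 8.98 = 14374 m.
ln(12.9/11.0) = ln(1.1727) = 0.15931.
Δz = 14374 × 0.15931 = 2289.9 m.

Δz ≈ 2290 m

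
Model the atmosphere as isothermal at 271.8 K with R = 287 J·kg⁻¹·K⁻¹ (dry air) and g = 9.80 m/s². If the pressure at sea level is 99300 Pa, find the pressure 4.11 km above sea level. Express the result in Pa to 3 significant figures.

P ≈ 59300 Pa

Scale height: H = RT/g = 287 × 271.8 / 9.80 = 7959.9 m.
Barometric formula: P = P₀ exp(−z/H).
z/H = 4110.0/7959.9 = 0.51634; exp(−0.51634) = 0.59670.
P = 99300 × 0.59670 = 59252 Pa.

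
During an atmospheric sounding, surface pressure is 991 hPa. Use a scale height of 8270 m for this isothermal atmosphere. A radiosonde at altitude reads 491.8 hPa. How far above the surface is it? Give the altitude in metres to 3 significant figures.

z ≈ 5790 m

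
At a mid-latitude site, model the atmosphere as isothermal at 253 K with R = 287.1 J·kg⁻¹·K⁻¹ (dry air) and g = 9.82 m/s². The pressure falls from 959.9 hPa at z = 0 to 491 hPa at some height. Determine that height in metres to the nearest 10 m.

Scale height: H = RT/g = 287.1 × 253 / 9.82 = 7396.8 m.
Invert the barometric formula: z = H ln(P₀/P).
P₀/P = 959.9/491 = 1.9550; ln(1.9550) = 0.67039.
z = 7396.8 × 0.67039 = 4958.7 m.

z ≈ 4960 m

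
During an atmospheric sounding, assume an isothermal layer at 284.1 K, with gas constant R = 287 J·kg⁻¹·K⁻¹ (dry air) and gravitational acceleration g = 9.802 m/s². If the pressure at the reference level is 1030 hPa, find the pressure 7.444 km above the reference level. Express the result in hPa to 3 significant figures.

Scale height: H = RT/g = 287 × 284.1 / 9.802 = 8318.4 m.
Barometric formula: P = P₀ exp(−z/H).
z/H = 7444.0/8318.4 = 0.89488; exp(−0.89488) = 0.40866.
P = 1030 × 0.40866 = 420.92 hPa.

P ≈ 421 hPa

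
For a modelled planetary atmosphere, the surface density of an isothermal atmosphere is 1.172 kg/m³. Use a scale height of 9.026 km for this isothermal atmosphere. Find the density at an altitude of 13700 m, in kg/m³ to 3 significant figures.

ρ ≈ 0.257 kg/m³

In an isothermal atmosphere, density decays like pressure: ρ = ρ₀ exp(−z/H).
z/H = 13700/9026.0 = 1.5178; exp(−1.5178) = 0.21919.
ρ = 1.172 × 0.21919 = 0.25689 kg/m³.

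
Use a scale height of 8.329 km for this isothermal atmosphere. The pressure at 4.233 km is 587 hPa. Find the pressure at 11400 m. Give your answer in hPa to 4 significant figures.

Between two levels, P₂ = P₁ exp(−Δz/H) with Δz = z₂ − z₁.
Δz = 11400 − 4233.0 = 7167.0 m; Δz/H = 7167.0/8329.0 = 0.86049.
P₂ = 587 × exp(−0.86049) = 587 × 0.42295 = 248.27 hPa.

P ≈ 248.3 hPa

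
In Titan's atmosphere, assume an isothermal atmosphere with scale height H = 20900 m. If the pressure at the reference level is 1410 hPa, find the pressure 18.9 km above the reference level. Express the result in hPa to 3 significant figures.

P ≈ 571 hPa

Barometric formula: P = P₀ exp(−z/H).
z/H = 18900/20900 = 0.90431; exp(−0.90431) = 0.40482.
P = 1410 × 0.40482 = 570.80 hPa.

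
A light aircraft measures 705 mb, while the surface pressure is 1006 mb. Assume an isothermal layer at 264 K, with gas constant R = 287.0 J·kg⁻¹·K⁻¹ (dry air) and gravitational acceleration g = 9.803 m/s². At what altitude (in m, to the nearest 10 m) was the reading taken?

Scale height: H = RT/g = 287.0 × 264 / 9.803 = 7729.1 m.
Invert the barometric formula: z = H ln(P₀/P).
P₀/P = 1006/705 = 1.4270; ln(1.4270) = 0.35557.
z = 7729.1 × 0.35557 = 2748.2 m.

z ≈ 2750 m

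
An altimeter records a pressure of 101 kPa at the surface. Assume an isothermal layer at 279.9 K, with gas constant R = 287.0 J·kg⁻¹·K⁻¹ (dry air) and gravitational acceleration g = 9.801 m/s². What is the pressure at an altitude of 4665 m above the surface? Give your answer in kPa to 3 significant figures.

Scale height: H = RT/g = 287.0 × 279.9 / 9.801 = 8196.2 m.
Barometric formula: P = P₀ exp(−z/H).
z/H = 4665.0/8196.2 = 0.56917; exp(−0.56917) = 0.56600.
P = 101 × 0.56600 = 57.166 kPa.

P ≈ 57.2 kPa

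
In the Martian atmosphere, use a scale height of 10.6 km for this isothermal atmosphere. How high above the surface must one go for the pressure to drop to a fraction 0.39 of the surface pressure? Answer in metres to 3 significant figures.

Set P/P₀ = exp(−z/H) = 0.39, so z = −H ln(0.39).
−ln(0.39) = 0.94161; z = 10600 × 0.94161 = 9981.1 m.

z ≈ 9980 m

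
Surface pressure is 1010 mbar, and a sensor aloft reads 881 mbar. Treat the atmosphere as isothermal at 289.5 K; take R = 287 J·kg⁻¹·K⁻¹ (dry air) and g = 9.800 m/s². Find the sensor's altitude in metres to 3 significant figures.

z ≈ 1160 m

Scale height: H = RT/g = 287 × 289.5 / 9.800 = 8478.2 m.
Invert the barometric formula: z = H ln(P₀/P).
P₀/P = 1010/881 = 1.1464; ln(1.1464) = 0.13663.
z = 8478.2 × 0.13663 = 1158.4 m.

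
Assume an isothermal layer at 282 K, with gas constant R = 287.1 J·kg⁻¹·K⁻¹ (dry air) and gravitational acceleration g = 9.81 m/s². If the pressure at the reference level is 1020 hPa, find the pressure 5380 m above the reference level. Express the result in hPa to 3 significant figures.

P ≈ 531 hPa

Scale height: H = RT/g = 287.1 × 282 / 9.81 = 8253.0 m.
Barometric formula: P = P₀ exp(−z/H).
z/H = 5380.0/8253.0 = 0.65188; exp(−0.65188) = 0.52107.
P = 1020 × 0.52107 = 531.49 hPa.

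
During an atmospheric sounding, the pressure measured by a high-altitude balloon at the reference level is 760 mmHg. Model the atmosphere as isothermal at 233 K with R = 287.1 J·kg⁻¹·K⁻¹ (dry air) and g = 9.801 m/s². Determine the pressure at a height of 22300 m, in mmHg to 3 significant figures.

Scale height: H = RT/g = 287.1 × 233 / 9.801 = 6825.3 m.
Barometric formula: P = P₀ exp(−z/H).
z/H = 22300/6825.3 = 3.2673; exp(−3.2673) = 0.038109.
P = 760 × 0.038109 = 28.963 mmHg.

P ≈ 29.0 mmHg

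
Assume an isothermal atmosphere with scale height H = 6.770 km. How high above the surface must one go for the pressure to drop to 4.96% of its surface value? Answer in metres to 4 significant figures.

z ≈ 20340 m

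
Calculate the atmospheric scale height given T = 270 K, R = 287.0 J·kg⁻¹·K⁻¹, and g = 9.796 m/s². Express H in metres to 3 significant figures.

H ≈ 7910 m

The scale height of an isothermal atmosphere is H = RT/g.
H = 287.0 × 270 / 9.796 = 77490/9.796 = 7910.4 m.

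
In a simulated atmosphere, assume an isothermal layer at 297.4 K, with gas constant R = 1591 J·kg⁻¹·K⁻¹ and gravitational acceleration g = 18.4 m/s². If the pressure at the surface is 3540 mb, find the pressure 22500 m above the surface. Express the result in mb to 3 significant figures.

P ≈ 1480 mb

Scale height: H = RT/g = 1591 × 297.4 / 18.4 = 25715 m.
Barometric formula: P = P₀ exp(−z/H).
z/H = 22500/25715 = 0.87498; exp(−0.87498) = 0.41687.
P = 3540 × 0.41687 = 1475.7 mb.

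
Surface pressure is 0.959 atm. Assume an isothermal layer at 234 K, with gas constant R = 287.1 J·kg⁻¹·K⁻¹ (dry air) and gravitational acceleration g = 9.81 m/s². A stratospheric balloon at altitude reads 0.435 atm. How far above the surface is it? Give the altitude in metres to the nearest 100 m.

z ≈ 5400 m

Scale height: H = RT/g = 287.1 × 234 / 9.81 = 6848.3 m.
Invert the barometric formula: z = H ln(P₀/P).
P₀/P = 0.959/0.435 = 2.2046; ln(2.2046) = 0.79055.
z = 6848.3 × 0.79055 = 5413.9 m.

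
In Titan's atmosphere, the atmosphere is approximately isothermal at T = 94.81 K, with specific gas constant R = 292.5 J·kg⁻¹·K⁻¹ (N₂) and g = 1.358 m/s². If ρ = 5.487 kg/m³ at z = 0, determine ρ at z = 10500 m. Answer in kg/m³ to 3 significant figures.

ρ ≈ 3.28 kg/m³

Scale height: H = RT/g = 292.5 × 94.81 / 1.358 = 20421 m.
In an isothermal atmosphere, density decays like pressure: ρ = ρ₀ exp(−z/H).
z/H = 10500/20421 = 0.51418; exp(−0.51418) = 0.59799.
ρ = 5.487 × 0.59799 = 3.2812 kg/m³.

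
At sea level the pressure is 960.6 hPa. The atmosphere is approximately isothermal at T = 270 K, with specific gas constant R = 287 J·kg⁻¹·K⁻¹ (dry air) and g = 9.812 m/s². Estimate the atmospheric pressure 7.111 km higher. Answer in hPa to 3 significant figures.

Scale height: H = RT/g = 287 × 270 / 9.812 = 7897.5 m.
Barometric formula: P = P₀ exp(−z/H).
z/H = 7111.0/7897.5 = 0.90041; exp(−0.90041) = 0.40640.
P = 960.6 × 0.40640 = 390.39 hPa.

P ≈ 390 hPa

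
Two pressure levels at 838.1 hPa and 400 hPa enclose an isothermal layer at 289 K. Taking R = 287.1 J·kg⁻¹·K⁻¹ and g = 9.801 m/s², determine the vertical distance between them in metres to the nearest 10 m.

Δz ≈ 6260 m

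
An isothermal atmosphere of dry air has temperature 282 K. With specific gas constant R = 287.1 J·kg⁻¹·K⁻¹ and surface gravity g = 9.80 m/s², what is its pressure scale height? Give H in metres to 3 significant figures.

H ≈ 8260 m

The scale height of an isothermal atmosphere is H = RT/g.
H = 287.1 × 282 / 9.80 = 80962/9.80 = 8261.4 m.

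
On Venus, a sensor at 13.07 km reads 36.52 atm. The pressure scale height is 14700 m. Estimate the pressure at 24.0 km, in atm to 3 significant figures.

Between two levels, P₂ = P₁ exp(−Δz/H) with Δz = z₂ − z₁.
Δz = 24000 − 13070 = 10930 m; Δz/H = 10930/14700 = 0.74354.
P₂ = 36.52 × exp(−0.74354) = 36.52 × 0.47543 = 17.363 atm.

P ≈ 17.4 atm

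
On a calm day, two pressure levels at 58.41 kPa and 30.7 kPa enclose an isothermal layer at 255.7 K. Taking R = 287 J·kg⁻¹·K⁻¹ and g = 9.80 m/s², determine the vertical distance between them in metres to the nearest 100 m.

Hypsometric equation: Δz = (R T̄/g) ln(P₁/P₂).
R T̄/g = 287 × 255.7 / 9.80 = 7488.4 m.
ln(58.41/30.7) = ln(1.9026) = 0.64322.
Δz = 7488.4 × 0.64322 = 4816.7 m.

Δz ≈ 4800 m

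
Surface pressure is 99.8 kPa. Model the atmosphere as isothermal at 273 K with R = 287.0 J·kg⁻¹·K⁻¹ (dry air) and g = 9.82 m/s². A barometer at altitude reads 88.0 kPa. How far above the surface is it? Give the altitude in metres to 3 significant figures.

Scale height: H = RT/g = 287.0 × 273 / 9.82 = 7978.7 m.
Invert the barometric formula: z = H ln(P₀/P).
P₀/P = 99.8/88.0 = 1.1341; ln(1.1341) = 0.12584.
z = 7978.7 × 0.12584 = 1004.0 m.

z ≈ 1000 m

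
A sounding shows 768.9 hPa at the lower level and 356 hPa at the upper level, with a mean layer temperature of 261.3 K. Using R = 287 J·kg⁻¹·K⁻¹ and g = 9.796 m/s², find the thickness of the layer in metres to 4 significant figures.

Δz ≈ 5895 m

Hypsometric equation: Δz = (R T̄/g) ln(P₁/P₂).
R T̄/g = 287 × 261.3 / 9.796 = 7655.5 m.
ln(768.9/356) = ln(2.1598) = 0.77002.
Δz = 7655.5 × 0.77002 = 5894.9 m.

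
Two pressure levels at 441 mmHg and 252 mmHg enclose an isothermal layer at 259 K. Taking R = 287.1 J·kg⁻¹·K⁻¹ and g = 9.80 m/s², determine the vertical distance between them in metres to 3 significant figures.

Δz ≈ 4250 m

Hypsometric equation: Δz = (R T̄/g) ln(P₁/P₂).
R T̄/g = 287.1 × 259 / 9.80 = 7587.6 m.
ln(441/252) = ln(1.7500) = 0.55962.
Δz = 7587.6 × 0.55962 = 4246.2 m.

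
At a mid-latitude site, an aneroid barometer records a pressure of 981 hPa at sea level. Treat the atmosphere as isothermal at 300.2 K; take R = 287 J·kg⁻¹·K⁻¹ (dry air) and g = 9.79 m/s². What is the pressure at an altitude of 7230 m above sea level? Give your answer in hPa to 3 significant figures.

Scale height: H = RT/g = 287 × 300.2 / 9.79 = 8800.6 m.
Barometric formula: P = P₀ exp(−z/H).
z/H = 7230.0/8800.6 = 0.82153; exp(−0.82153) = 0.43976.
P = 981 × 0.43976 = 431.40 hPa.

P ≈ 431 hPa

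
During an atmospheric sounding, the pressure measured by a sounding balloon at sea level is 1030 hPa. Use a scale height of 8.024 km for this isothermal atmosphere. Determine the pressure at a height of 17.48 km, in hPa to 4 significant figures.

P ≈ 116.6 hPa

Barometric formula: P = P₀ exp(−z/H).
z/H = 17480/8024.0 = 2.1785; exp(−2.1785) = 0.11321.
P = 1030 × 0.11321 = 116.61 hPa.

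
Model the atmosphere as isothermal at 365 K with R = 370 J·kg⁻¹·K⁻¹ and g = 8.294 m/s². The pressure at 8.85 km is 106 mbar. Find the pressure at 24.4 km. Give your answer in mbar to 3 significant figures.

P ≈ 40.8 mbar

Scale height: H = RT/g = 370 × 365 / 8.294 = 16283 m.
Between two levels, P₂ = P₁ exp(−Δz/H) with Δz = z₂ − z₁.
Δz = 24400 − 8850.0 = 15550 m; Δz/H = 15550/16283 = 0.95498.
P₂ = 106 × exp(−0.95498) = 106 × 0.38482 = 40.791 mbar.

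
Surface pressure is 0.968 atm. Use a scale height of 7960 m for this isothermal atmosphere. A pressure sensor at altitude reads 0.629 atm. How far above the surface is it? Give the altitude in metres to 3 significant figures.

Invert the barometric formula: z = H ln(P₀/P).
P₀/P = 0.968/0.629 = 1.5390; ln(1.5390) = 0.43113.
z = 7960.0 × 0.43113 = 3431.8 m.

z ≈ 3430 m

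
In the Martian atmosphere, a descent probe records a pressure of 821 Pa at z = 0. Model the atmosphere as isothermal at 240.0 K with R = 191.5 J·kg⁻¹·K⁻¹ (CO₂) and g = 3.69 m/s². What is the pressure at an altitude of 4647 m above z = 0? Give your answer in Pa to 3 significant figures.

P ≈ 565 Pa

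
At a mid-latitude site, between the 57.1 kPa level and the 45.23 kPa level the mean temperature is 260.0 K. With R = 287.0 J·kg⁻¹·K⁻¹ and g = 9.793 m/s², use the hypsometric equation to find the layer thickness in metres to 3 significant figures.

Δz ≈ 1780 m

Hypsometric equation: Δz = (R T̄/g) ln(P₁/P₂).
R T̄/g = 287.0 × 260.0 / 9.793 = 7619.7 m.
ln(57.1/45.23) = ln(1.2624) = 0.23301.
Δz = 7619.7 × 0.23301 = 1775.5 m.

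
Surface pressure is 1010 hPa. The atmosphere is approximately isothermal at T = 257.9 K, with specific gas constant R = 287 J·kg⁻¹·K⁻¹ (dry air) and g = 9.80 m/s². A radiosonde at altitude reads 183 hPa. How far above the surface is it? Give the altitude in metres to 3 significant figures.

z ≈ 12900 m

Scale height: H = RT/g = 287 × 257.9 / 9.80 = 7552.8 m.
Invert the barometric formula: z = H ln(P₀/P).
P₀/P = 1010/183 = 5.5191; ln(5.5191) = 1.7082.
z = 7552.8 × 1.7082 = 12902 m.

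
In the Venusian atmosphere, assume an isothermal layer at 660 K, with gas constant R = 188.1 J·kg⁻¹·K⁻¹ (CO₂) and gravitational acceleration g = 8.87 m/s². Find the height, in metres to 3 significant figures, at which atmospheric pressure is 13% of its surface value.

z ≈ 28600 m

Scale height: H = RT/g = 188.1 × 660 / 8.87 = 13996 m.
Set P/P₀ = exp(−z/H) = 0.13, so z = −H ln(0.13).
−ln(0.13) = 2.0402; z = 13996 × 2.0402 = 28555 m.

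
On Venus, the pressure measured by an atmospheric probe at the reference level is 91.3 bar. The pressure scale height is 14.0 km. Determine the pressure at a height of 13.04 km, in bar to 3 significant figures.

Barometric formula: P = P₀ exp(−z/H).
z/H = 13040/14000 = 0.93143; exp(−0.93143) = 0.39399.
P = 91.3 × 0.39399 = 35.971 bar.

P ≈ 36.0 bar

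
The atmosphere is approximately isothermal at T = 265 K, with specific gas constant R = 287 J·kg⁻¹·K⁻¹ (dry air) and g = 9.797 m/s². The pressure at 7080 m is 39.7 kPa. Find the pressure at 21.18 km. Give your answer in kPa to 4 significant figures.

Scale height: H = RT/g = 287 × 265 / 9.797 = 7763.1 m.
Between two levels, P₂ = P₁ exp(−Δz/H) with Δz = z₂ − z₁.
Δz = 21180 − 7080.0 = 14100 m; Δz/H = 14100/7763.1 = 1.8163.
P₂ = 39.7 × exp(−1.8163) = 39.7 × 0.16263 = 6.4564 kPa.

P ≈ 6.456 kPa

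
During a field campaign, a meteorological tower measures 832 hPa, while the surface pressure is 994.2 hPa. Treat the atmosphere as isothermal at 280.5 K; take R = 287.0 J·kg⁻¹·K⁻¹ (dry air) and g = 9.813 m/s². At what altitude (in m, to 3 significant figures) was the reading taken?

z ≈ 1460 m

Scale height: H = RT/g = 287.0 × 280.5 / 9.813 = 8203.8 m.
Invert the barometric formula: z = H ln(P₀/P).
P₀/P = 994.2/832 = 1.1950; ln(1.1950) = 0.17815.
z = 8203.8 × 0.17815 = 1461.5 m.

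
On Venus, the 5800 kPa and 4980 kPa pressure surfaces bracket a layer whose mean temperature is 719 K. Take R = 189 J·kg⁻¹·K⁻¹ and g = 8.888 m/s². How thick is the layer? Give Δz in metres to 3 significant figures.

Δz ≈ 2330 m

Hypsometric equation: Δz = (R T̄/g) ln(P₁/P₂).
R T̄/g = 189 × 719 / 8.888 = 15289 m.
ln(5800/4980) = ln(1.1647) = 0.15246.
Δz = 15289 × 0.15246 = 2331.0 m.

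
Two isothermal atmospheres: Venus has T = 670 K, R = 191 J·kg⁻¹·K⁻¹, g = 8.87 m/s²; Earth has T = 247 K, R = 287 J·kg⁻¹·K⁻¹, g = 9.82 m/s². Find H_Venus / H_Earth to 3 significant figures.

H_Venus/H_Earth ≈ 2.00

H = RT/g for each body.
H_Venus = 191 × 670 / 8.87 = 14427 m.
H_Earth = 287 × 247 / 9.82 = 7218.8 m.
H_Venus/H_Earth = 14427/7218.8 = 1.9985.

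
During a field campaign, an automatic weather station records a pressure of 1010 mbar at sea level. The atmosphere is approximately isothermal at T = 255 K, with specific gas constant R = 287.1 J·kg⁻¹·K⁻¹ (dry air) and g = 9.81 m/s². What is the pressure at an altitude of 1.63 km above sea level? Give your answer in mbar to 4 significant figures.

P ≈ 811.8 mbar

Scale height: H = RT/g = 287.1 × 255 / 9.81 = 7462.8 m.
Barometric formula: P = P₀ exp(−z/H).
z/H = 1630.0/7462.8 = 0.21842; exp(−0.21842) = 0.80379.
P = 1010 × 0.80379 = 811.83 mbar.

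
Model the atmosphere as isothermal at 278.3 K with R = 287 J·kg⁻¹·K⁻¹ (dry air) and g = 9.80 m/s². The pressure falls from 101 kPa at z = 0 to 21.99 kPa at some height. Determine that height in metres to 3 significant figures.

z ≈ 12400 m

Scale height: H = RT/g = 287 × 278.3 / 9.80 = 8150.2 m.
Invert the barometric formula: z = H ln(P₀/P).
P₀/P = 101/21.99 = 4.5930; ln(4.5930) = 1.5245.
z = 8150.2 × 1.5245 = 12425 m.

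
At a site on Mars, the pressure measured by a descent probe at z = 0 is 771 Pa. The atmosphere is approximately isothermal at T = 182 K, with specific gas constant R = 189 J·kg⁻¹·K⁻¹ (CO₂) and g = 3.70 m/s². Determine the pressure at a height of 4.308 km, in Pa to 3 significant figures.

Scale height: H = RT/g = 189 × 182 / 3.70 = 9296.8 m.
Barometric formula: P = P₀ exp(−z/H).
z/H = 4308.0/9296.8 = 0.46339; exp(−0.46339) = 0.62915.
P = 771 × 0.62915 = 485.07 Pa.

P ≈ 485 Pa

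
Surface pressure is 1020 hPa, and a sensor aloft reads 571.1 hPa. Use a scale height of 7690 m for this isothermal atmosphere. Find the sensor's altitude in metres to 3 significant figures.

z ≈ 4460 m

Invert the barometric formula: z = H ln(P₀/P).
P₀/P = 1020/571.1 = 1.7860; ln(1.7860) = 0.57998.
z = 7690.0 × 0.57998 = 4460.0 m.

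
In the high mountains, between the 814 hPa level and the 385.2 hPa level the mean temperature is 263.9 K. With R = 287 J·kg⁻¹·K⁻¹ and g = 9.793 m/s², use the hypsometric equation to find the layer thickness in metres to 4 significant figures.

Δz ≈ 5787 m

Hypsometric equation: Δz = (R T̄/g) ln(P₁/P₂).
R T̄/g = 287 × 263.9 / 9.793 = 7734.0 m.
ln(814/385.2) = ln(2.1132) = 0.74820.
Δz = 7734.0 × 0.74820 = 5786.6 m.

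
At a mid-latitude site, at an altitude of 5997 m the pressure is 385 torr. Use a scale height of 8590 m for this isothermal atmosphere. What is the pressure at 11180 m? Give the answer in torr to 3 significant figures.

P ≈ 211 torr

Between two levels, P₂ = P₁ exp(−Δz/H) with Δz = z₂ − z₁.
Δz = 11180 − 5997.0 = 5183.0 m; Δz/H = 5183.0/8590.0 = 0.60338.
P₂ = 385 × exp(−0.60338) = 385 × 0.54696 = 210.58 torr.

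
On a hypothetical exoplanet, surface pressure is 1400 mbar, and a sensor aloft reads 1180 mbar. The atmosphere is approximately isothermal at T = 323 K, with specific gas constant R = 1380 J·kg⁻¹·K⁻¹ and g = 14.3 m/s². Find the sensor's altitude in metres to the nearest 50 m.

z ≈ 5350 m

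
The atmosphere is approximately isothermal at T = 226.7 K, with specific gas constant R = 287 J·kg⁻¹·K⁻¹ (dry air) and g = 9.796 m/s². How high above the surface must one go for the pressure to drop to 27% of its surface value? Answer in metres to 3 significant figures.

z ≈ 8700 m

Scale height: H = RT/g = 287 × 226.7 / 9.796 = 6641.8 m.
Set P/P₀ = exp(−z/H) = 0.27, so z = −H ln(0.27).
−ln(0.27) = 1.3093; z = 6641.8 × 1.3093 = 8696.1 m.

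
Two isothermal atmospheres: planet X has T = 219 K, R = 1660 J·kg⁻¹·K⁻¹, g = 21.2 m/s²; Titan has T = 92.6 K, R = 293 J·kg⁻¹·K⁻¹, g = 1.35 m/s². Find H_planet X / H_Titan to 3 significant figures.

H_planet X/H_Titan ≈ 0.853

H = RT/g for each body.
H_planet X = 1660 × 219 / 21.2 = 17148 m.
H_Titan = 293 × 92.6 / 1.35 = 20098 m.
H_planet X/H_Titan = 17148/20098 = 0.85322.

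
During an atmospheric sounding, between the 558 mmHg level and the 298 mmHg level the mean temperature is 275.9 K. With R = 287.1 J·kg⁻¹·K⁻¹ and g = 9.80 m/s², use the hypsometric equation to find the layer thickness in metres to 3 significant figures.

Hypsometric equation: Δz = (R T̄/g) ln(P₁/P₂).
R T̄/g = 287.1 × 275.9 / 9.80 = 8082.7 m.
ln(558/298) = ln(1.8725) = 0.62727.
Δz = 8082.7 × 0.62727 = 5070.0 m.

Δz ≈ 5070 m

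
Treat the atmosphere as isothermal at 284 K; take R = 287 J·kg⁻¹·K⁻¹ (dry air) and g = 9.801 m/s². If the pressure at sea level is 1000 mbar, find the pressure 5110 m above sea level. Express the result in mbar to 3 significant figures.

P ≈ 541 mbar

Scale height: H = RT/g = 287 × 284 / 9.801 = 8316.3 m.
Barometric formula: P = P₀ exp(−z/H).
z/H = 5110.0/8316.3 = 0.61446; exp(−0.61446) = 0.54093.
P = 1000 × 0.54093 = 540.93 mbar.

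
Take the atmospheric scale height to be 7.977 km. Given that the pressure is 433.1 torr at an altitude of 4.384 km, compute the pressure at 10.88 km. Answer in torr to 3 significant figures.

P ≈ 192 torr

Between two levels, P₂ = P₁ exp(−Δz/H) with Δz = z₂ − z₁.
Δz = 10880 − 4384.0 = 6496.0 m; Δz/H = 6496.0/7977.0 = 0.81434.
P₂ = 433.1 × exp(−0.81434) = 433.1 × 0.44293 = 191.83 torr.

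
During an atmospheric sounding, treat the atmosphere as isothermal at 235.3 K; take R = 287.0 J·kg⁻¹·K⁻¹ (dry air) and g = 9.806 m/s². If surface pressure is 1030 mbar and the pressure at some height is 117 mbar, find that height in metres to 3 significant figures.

z ≈ 15000 m

Scale height: H = RT/g = 287.0 × 235.3 / 9.806 = 6886.7 m.
Invert the barometric formula: z = H ln(P₀/P).
P₀/P = 1030/117 = 8.8034; ln(8.8034) = 2.1751.
z = 6886.7 × 2.1751 = 14979 m.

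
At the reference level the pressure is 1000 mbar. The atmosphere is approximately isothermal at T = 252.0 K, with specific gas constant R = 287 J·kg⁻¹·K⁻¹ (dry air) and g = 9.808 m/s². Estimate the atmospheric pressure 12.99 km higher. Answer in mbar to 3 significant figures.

P ≈ 172 mbar

Scale height: H = RT/g = 287 × 252.0 / 9.808 = 7374.0 m.
Barometric formula: P = P₀ exp(−z/H).
z/H = 12990/7374.0 = 1.7616; exp(−1.7616) = 0.17177.
P = 1000 × 0.17177 = 171.77 mbar.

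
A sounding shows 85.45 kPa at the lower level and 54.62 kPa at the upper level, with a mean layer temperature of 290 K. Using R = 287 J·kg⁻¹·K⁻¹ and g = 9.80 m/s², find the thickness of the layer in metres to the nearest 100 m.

Hypsometric equation: Δz = (R T̄/g) ln(P₁/P₂).
R T̄/g = 287 × 290 / 9.80 = 8492.9 m.
ln(85.45/54.62) = ln(1.5644) = 0.44750.
Δz = 8492.9 × 0.44750 = 3800.6 m.

Δz ≈ 3800 m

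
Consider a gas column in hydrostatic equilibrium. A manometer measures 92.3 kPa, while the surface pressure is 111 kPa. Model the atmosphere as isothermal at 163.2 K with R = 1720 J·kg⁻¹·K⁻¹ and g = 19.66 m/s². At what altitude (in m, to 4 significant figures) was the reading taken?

z ≈ 2634 m

Scale height: H = RT/g = 1720 × 163.2 / 19.66 = 14278 m.
Invert the barometric formula: z = H ln(P₀/P).
P₀/P = 111/92.3 = 1.2026; ln(1.2026) = 0.18449.
z = 14278 × 0.18449 = 2634.1 m.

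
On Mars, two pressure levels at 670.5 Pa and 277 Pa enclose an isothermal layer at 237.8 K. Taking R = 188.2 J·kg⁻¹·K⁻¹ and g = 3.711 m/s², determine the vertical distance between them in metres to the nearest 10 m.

Δz ≈ 10660 m

Hypsometric equation: Δz = (R T̄/g) ln(P₁/P₂).
R T̄/g = 188.2 × 237.8 / 3.711 = 12060 m.
ln(670.5/277) = ln(2.4206) = 0.88402.
Δz = 12060 × 0.88402 = 10661 m.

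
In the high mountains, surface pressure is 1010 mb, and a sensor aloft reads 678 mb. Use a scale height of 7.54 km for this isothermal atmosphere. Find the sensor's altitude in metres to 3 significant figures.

Invert the barometric formula: z = H ln(P₀/P).
P₀/P = 1010/678 = 1.4897; ln(1.4897) = 0.39857.
z = 7540.0 × 0.39857 = 3005.2 m.

z ≈ 3010 m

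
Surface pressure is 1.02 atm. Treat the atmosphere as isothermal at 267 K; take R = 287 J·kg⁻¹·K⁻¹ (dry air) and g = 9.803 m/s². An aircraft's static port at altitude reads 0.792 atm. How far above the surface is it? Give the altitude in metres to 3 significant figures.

z ≈ 1980 m

Scale height: H = RT/g = 287 × 267 / 9.803 = 7816.9 m.
Invert the barometric formula: z = H ln(P₀/P).
P₀/P = 1.02/0.792 = 1.2879; ln(1.2879) = 0.25301.
z = 7816.9 × 0.25301 = 1977.8 m.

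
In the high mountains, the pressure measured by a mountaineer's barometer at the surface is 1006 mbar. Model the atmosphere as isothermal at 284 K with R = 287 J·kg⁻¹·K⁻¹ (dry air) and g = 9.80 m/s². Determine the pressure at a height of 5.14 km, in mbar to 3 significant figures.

P ≈ 542 mbar

Scale height: H = RT/g = 287 × 284 / 9.80 = 8317.1 m.
Barometric formula: P = P₀ exp(−z/H).
z/H = 5140.0/8317.1 = 0.61800; exp(−0.61800) = 0.53902.
P = 1006 × 0.53902 = 542.25 mbar.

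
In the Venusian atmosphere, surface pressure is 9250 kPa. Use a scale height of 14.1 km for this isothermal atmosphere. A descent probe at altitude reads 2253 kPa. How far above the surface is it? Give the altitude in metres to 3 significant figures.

Invert the barometric formula: z = H ln(P₀/P).
P₀/P = 9250/2253 = 4.1056; ln(4.1056) = 1.4124.
z = 14100 × 1.4124 = 19915 m.

z ≈ 19900 m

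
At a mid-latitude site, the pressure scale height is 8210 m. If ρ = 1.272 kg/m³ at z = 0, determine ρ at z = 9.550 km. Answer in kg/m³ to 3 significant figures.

In an isothermal atmosphere, density decays like pressure: ρ = ρ₀ exp(−z/H).
z/H = 9550.0/8210.0 = 1.1632; exp(−1.1632) = 0.31248.
ρ = 1.272 × 0.31248 = 0.39747 kg/m³.

ρ ≈ 0.397 kg/m³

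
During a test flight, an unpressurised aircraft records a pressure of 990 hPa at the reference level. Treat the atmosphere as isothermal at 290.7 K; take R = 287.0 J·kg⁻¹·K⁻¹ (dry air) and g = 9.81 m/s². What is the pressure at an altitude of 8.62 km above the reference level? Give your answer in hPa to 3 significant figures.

P ≈ 359 hPa

Scale height: H = RT/g = 287.0 × 290.7 / 9.81 = 8504.7 m.
Barometric formula: P = P₀ exp(−z/H).
z/H = 8620.0/8504.7 = 1.0136; exp(−1.0136) = 0.36291.
P = 990 × 0.36291 = 359.28 hPa.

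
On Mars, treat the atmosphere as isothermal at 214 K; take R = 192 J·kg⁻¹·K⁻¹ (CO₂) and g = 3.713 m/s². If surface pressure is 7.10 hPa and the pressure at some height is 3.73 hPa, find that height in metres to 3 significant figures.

z ≈ 7120 m

Scale height: H = RT/g = 192 × 214 / 3.713 = 11066 m.
Invert the barometric formula: z = H ln(P₀/P).
P₀/P = 7.10/3.73 = 1.9035; ln(1.9035) = 0.64369.
z = 11066 × 0.64369 = 7123.1 m.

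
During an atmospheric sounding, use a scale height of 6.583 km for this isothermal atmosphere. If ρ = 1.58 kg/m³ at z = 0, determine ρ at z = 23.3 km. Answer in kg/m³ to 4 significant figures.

ρ ≈ 0.04587 kg/m³

In an isothermal atmosphere, density decays like pressure: ρ = ρ₀ exp(−z/H).
z/H = 23300/6583.0 = 3.5394; exp(−3.5394) = 0.029031.
ρ = 1.58 × 0.029031 = 0.045869 kg/m³.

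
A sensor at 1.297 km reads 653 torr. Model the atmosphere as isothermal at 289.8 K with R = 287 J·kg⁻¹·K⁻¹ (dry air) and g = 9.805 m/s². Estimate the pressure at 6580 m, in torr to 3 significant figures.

P ≈ 350 torr

Scale height: H = RT/g = 287 × 289.8 / 9.805 = 8482.7 m.
Between two levels, P₂ = P₁ exp(−Δz/H) with Δz = z₂ − z₁.
Δz = 6580.0 − 1297.0 = 5283.0 m; Δz/H = 5283.0/8482.7 = 0.62280.
P₂ = 653 × exp(−0.62280) = 653 × 0.53644 = 350.30 torr.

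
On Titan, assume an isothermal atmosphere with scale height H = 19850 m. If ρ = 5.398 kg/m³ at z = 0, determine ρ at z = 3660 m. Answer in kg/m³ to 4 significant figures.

In an isothermal atmosphere, density decays like pressure: ρ = ρ₀ exp(−z/H).
z/H = 3660.0/19850 = 0.18438; exp(−0.18438) = 0.83162.
ρ = 5.398 × 0.83162 = 4.4891 kg/m³.

ρ ≈ 4.489 kg/m³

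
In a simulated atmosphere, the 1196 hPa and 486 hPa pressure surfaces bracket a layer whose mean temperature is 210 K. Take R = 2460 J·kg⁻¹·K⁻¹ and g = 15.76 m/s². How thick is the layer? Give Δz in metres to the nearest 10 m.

Hypsometric equation: Δz = (R T̄/g) ln(P₁/P₂).
R T̄/g = 2460 × 210 / 15.76 = 32779 m.
ln(1196/486) = ln(2.4609) = 0.90053.
Δz = 32779 × 0.90053 = 29518 m.

Δz ≈ 29520 m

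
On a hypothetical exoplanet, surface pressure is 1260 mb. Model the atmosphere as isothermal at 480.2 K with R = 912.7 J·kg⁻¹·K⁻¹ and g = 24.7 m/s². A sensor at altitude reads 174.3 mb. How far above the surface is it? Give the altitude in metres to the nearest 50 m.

z ≈ 35100 m

Scale height: H = RT/g = 912.7 × 480.2 / 24.7 = 17744 m.
Invert the barometric formula: z = H ln(P₀/P).
P₀/P = 1260/174.3 = 7.2289; ln(7.2289) = 1.9781.
z = 17744 × 1.9781 = 35099 m.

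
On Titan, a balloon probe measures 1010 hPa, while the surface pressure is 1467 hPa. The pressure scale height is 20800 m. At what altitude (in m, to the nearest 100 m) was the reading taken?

z ≈ 7800 m

Invert the barometric formula: z = H ln(P₀/P).
P₀/P = 1467/1010 = 1.4525; ln(1.4525) = 0.37329.
z = 20800 × 0.37329 = 7764.4 m.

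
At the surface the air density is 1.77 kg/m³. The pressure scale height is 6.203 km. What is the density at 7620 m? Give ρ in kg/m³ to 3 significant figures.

In an isothermal atmosphere, density decays like pressure: ρ = ρ₀ exp(−z/H).
z/H = 7620.0/6203.0 = 1.2284; exp(−1.2284) = 0.29276.
ρ = 1.77 × 0.29276 = 0.51819 kg/m³.

ρ ≈ 0.518 kg/m³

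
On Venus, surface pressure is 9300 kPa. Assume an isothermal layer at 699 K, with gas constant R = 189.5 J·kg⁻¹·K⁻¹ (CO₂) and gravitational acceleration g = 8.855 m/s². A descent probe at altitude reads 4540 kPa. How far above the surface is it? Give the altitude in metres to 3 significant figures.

z ≈ 10700 m

Scale height: H = RT/g = 189.5 × 699 / 8.855 = 14959 m.
Invert the barometric formula: z = H ln(P₀/P).
P₀/P = 9300/4540 = 2.0485; ln(2.0485) = 0.71711.
z = 14959 × 0.71711 = 10727 m.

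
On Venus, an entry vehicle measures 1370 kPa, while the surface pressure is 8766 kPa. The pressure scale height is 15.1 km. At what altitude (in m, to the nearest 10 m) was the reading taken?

z ≈ 28030 m

Invert the barometric formula: z = H ln(P₀/P).
P₀/P = 8766/1370 = 6.3985; ln(6.3985) = 1.8561.
z = 15100 × 1.8561 = 28027 m.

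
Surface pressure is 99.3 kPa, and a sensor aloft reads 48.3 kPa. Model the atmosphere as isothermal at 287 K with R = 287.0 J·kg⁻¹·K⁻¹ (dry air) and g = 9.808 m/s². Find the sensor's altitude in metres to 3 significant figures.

z ≈ 6050 m

Scale height: H = RT/g = 287.0 × 287 / 9.808 = 8398.1 m.
Invert the barometric formula: z = H ln(P₀/P).
P₀/P = 99.3/48.3 = 2.0559; ln(2.0559) = 0.72071.
z = 8398.1 × 0.72071 = 6052.6 m.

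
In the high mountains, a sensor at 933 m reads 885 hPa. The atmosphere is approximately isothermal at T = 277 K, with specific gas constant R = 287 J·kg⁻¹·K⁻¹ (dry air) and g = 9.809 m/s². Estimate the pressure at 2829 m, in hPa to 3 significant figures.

P ≈ 700 hPa

Scale height: H = RT/g = 287 × 277 / 9.809 = 8104.7 m.
Between two levels, P₂ = P₁ exp(−Δz/H) with Δz = z₂ − z₁.
Δz = 2829.0 − 933.00 = 1896.0 m; Δz/H = 1896.0/8104.7 = 0.23394.
P₂ = 885 × exp(−0.23394) = 885 × 0.79141 = 700.40 hPa.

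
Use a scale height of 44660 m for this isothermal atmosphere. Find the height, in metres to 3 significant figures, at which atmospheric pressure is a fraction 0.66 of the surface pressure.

Set P/P₀ = exp(−z/H) = 0.66, so z = −H ln(0.66).
−ln(0.66) = 0.41552; z = 44660 × 0.41552 = 18557 m.

z ≈ 18600 m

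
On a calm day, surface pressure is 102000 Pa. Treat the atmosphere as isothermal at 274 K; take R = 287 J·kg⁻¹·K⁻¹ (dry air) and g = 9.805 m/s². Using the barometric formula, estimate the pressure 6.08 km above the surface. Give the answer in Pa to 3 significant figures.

Scale height: H = RT/g = 287 × 274 / 9.805 = 8020.2 m.
Barometric formula: P = P₀ exp(−z/H).
z/H = 6080.0/8020.2 = 0.75809; exp(−0.75809) = 0.46856.
P = 102000 × 0.46856 = 47793 Pa.

P ≈ 47800 Pa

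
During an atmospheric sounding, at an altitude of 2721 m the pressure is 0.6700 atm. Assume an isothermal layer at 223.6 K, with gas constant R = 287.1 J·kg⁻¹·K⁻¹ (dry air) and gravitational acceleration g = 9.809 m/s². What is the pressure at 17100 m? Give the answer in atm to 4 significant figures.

P ≈ 0.07445 atm

Scale height: H = RT/g = 287.1 × 223.6 / 9.809 = 6544.6 m.
Between two levels, P₂ = P₁ exp(−Δz/H) with Δz = z₂ − z₁.
Δz = 17100 − 2721.0 = 14379 m; Δz/H = 14379/6544.6 = 2.1971.
P₂ = 0.6700 × exp(−2.1971) = 0.6700 × 0.11112 = 0.074450 atm.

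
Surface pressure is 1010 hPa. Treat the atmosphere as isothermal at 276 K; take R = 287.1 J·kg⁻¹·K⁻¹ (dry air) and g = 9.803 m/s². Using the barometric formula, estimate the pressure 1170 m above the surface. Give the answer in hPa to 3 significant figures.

Scale height: H = RT/g = 287.1 × 276 / 9.803 = 8083.2 m.
Barometric formula: P = P₀ exp(−z/H).
z/H = 1170.0/8083.2 = 0.14474; exp(−0.14474) = 0.86525.
P = 1010 × 0.86525 = 873.90 hPa.

P ≈ 874 hPa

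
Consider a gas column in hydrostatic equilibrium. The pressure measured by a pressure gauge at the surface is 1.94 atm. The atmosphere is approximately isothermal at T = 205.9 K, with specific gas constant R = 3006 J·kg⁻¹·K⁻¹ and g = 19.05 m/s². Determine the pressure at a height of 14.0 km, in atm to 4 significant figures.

P ≈ 1.261 atm

Scale height: H = RT/g = 3006 × 205.9 / 19.05 = 32490 m.
Barometric formula: P = P₀ exp(−z/H).
z/H = 14000/32490 = 0.43090; exp(−0.43090) = 0.64992.
P = 1.94 × 0.64992 = 1.2608 atm.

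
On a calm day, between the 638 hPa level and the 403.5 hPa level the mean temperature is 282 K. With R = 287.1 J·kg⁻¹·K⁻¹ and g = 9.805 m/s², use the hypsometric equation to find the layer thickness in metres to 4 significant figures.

Δz ≈ 3783 m

Hypsometric equation: Δz = (R T̄/g) ln(P₁/P₂).
R T̄/g = 287.1 × 282 / 9.805 = 8257.2 m.
ln(638/403.5) = ln(1.5812) = 0.45818.
Δz = 8257.2 × 0.45818 = 3783.3 m.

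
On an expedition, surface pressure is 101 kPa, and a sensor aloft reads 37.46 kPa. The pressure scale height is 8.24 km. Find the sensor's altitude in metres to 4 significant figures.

Invert the barometric formula: z = H ln(P₀/P).
P₀/P = 101/37.46 = 2.6962; ln(2.6962) = 0.99184.
z = 8240.0 × 0.99184 = 8172.8 m.

z ≈ 8173 m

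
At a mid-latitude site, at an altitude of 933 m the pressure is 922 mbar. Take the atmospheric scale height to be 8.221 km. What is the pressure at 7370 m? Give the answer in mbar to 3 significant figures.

P ≈ 421 mbar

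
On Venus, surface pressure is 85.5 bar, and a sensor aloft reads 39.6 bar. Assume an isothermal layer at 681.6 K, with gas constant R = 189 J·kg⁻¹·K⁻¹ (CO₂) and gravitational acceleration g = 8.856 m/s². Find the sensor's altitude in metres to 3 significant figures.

Scale height: H = RT/g = 189 × 681.6 / 8.856 = 14546 m.
Invert the barometric formula: z = H ln(P₀/P).
P₀/P = 85.5/39.6 = 2.1591; ln(2.1591) = 0.76969.
z = 14546 × 0.76969 = 11196 m.

z ≈ 11200 m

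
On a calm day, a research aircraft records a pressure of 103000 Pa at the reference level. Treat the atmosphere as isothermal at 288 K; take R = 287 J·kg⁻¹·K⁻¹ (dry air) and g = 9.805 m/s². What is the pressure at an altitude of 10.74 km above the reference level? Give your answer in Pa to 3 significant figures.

Scale height: H = RT/g = 287 × 288 / 9.805 = 8430.0 m.
Barometric formula: P = P₀ exp(−z/H).
z/H = 10740/8430.0 = 1.2740; exp(−1.2740) = 0.27971.
P = 103000 × 0.27971 = 28810 Pa.

P ≈ 28800 Pa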